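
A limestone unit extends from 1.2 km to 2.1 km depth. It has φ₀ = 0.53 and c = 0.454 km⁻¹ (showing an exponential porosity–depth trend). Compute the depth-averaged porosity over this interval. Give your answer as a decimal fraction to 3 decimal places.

⟨φ⟩ = (1/(d₂−d₁)) ∫ φ₀ e^(−cd) dd = φ₀·(e^(−c·d₁) − e^(−c·d₂)) / (c·(d₂−d₁))
e^(−0.454×1.2) = 0.5800; e^(−0.454×2.1) = 0.3854
⟨φ⟩ = 0.53 × (0.5800 − 0.3854) / (0.454 × 0.9) = 0.53 × 0.4761 = 0.2523

0.252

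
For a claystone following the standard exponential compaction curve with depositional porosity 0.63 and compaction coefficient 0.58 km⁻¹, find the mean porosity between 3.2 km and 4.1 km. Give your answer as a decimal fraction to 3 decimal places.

⟨φ⟩ = (1/(Z₂−Z₁)) ∫ φ₀ e^(−kZ) dZ = φ₀·(e^(−k·Z₁) − e^(−k·Z₂)) / (k·(Z₂−Z₁))
e^(−0.58×3.2) = 0.1563; e^(−0.58×4.1) = 0.0927
⟨φ⟩ = 0.63 × (0.1563 − 0.0927) / (0.58 × 0.9) = 0.63 × 0.1218 = 0.0767

0.077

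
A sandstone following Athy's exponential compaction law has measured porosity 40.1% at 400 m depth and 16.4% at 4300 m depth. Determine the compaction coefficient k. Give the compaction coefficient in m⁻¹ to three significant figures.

0.000229 m⁻¹

Working in km (1 km = 1000 m; k in km⁻¹ = k in m⁻¹ × 1000):
Athy: phi(d) = phi₀ e^(−kd) ⇒ phi₁/phi₂ = e^{k(d₂−d₁)} ⇒ k = ln(phi₁/phi₂)/(d₂−d₁)
k = ln(0.401/0.164) / (4.3 − 0.4) = ln(2.445) / 3.9 = 0.8941 / 3.9 = 0.2293 km⁻¹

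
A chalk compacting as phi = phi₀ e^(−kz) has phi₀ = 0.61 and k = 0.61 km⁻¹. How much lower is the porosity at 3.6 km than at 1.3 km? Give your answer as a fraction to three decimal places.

phi(1.3) = 0.61·e^(−0.61×1.3) = 0.2760
phi(3.6) = 0.61·e^(−0.61×3.6) = 0.0679
Δphi = 0.2760 − 0.0679 = 0.2082

0.208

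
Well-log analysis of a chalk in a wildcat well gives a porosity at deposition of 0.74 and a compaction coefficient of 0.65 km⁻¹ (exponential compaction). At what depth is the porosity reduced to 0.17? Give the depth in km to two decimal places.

2.26 km

Invert Athy's law: z = ln(phi₀/phi) / c
z = ln(0.74/0.17) / 0.65 = ln(4.353) / 0.65 = 1.4709 / 0.65 = 2.263 km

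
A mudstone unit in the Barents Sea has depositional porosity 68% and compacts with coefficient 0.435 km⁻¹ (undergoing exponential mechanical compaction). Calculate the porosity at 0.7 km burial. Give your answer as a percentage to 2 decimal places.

n = n₀·exp(−k·d) = 0.68 × exp(−0.435 × 0.7) = 0.68 × exp(−0.3045)
  = 0.68 × 0.7375 = 0.5015

50.15%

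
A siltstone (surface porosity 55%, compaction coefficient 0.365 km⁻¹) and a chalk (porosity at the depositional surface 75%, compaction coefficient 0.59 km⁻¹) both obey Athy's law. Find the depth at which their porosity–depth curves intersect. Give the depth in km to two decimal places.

Set φ₀ₐ e^(−βₐz) = φ₀ᵦ e^(−βᵦz) ⇒ ln(φ₀ₐ/φ₀ᵦ) = (βₐ − βᵦ)·z
z = ln(0.55/0.75) / (0.365 − 0.59) = -0.3102 / -0.225 = 1.378 km

1.38 km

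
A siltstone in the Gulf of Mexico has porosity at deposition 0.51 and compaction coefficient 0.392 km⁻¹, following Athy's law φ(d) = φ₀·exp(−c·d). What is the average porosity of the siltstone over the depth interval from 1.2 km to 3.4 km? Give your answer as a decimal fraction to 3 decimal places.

⟨φ⟩ = (1/(d₂−d₁)) ∫ φ₀ e^(−cd) dd = φ₀·(e^(−c·d₁) − e^(−c·d₂)) / (c·(d₂−d₁))
e^(−0.392×1.2) = 0.6248; e^(−0.392×3.4) = 0.2637
⟨φ⟩ = 0.51 × (0.6248 − 0.2637) / (0.392 × 2.2) = 0.51 × 0.4186 = 0.2135

0.213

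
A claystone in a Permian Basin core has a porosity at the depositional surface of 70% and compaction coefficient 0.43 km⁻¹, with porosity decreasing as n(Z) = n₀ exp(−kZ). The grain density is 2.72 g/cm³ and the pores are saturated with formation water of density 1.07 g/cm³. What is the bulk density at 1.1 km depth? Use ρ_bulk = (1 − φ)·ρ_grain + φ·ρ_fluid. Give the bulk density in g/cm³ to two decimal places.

2.00 g/cm³

Porosity at depth: n = 0.7·exp(−0.43×1.1) = 0.7×0.6231 = 0.4362
Bulk density: ρ_b = (1−n)ρ_g + n·ρ_f = 0.5638×2.72 + 0.4362×1.07
       = 1.534 + 0.467 = 2.000 g/cm³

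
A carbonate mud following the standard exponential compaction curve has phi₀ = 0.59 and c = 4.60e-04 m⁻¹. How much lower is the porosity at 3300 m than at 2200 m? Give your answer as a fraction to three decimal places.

Working in km (1 km = 1000 m; c in km⁻¹ = c in m⁻¹ × 1000):
phi(2.2) = 0.59·e^(−0.46×2.2) = 0.2145
phi(3.3) = 0.59·e^(−0.46×3.3) = 0.1293
Δphi = 0.2145 − 0.1293 = 0.0852

0.085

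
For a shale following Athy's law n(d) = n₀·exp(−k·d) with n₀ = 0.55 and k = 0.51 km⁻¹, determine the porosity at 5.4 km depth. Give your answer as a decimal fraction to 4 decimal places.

n = n₀·exp(−k·d) = 0.55 × exp(−0.51 × 5.4) = 0.55 × exp(−2.754)
  = 0.55 × 0.0637 = 0.0350

0.0350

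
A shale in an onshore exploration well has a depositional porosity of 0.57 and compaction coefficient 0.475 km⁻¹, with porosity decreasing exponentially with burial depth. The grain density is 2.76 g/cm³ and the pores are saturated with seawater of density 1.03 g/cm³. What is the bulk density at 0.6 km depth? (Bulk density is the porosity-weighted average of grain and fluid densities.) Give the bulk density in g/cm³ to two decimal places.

Porosity at depth: phi = 0.57·exp(−0.475×0.6) = 0.57×0.7520 = 0.4286
Bulk density: ρ_b = (1−phi)ρ_g + phi·ρ_f = 0.5714×2.76 + 0.4286×1.03
       = 1.577 + 0.442 = 2.018 g/cm³

2.02 g/cm³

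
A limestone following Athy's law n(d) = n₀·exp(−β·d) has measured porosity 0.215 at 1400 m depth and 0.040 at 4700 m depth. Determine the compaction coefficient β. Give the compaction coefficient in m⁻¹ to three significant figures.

0.000510 m⁻¹

Working in km (1 km = 1000 m; β in km⁻¹ = β in m⁻¹ × 1000):
Athy: n(d) = n₀ e^(−βd) ⇒ n₁/n₂ = e^{β(d₂−d₁)} ⇒ β = ln(n₁/n₂)/(d₂−d₁)
β = ln(0.215/0.04) / (4.7 − 1.4) = ln(5.375) / 3.3 = 1.6818 / 3.3 = 0.5096 km⁻¹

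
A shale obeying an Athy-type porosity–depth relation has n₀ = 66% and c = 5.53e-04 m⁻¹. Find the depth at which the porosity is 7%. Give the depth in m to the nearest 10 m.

4060 m

Working in km (1 km = 1000 m; c in km⁻¹ = c in m⁻¹ × 1000):
Invert Athy's law: d = ln(n₀/n) / c
d = ln(0.66/0.07) / 0.553 = ln(9.429) / 0.553 = 2.2437 / 0.553 = 4.057 km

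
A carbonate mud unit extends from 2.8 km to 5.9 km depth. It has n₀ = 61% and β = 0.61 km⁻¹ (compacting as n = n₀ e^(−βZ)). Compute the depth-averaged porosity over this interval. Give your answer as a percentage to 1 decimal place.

5.0%

⟨n⟩ = (1/(Z₂−Z₁)) ∫ n₀ e^(−βZ) dZ = n₀·(e^(−β·Z₁) − e^(−β·Z₂)) / (β·(Z₂−Z₁))
e^(−0.61×2.8) = 0.1812; e^(−0.61×5.9) = 0.0274
⟨n⟩ = 0.61 × (0.1812 − 0.0274) / (0.61 × 3.1) = 0.61 × 0.0814 = 0.0496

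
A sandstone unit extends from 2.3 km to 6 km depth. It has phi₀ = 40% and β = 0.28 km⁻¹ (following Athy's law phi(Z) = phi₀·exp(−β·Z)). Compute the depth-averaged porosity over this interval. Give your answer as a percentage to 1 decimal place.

13.1%

⟨phi⟩ = (1/(Z₂−Z₁)) ∫ phi₀ e^(−βZ) dZ = phi₀·(e^(−β·Z₁) − e^(−β·Z₂)) / (β·(Z₂−Z₁))
e^(−0.28×2.3) = 0.5252; e^(−0.28×6) = 0.1864
⟨phi⟩ = 0.4 × (0.5252 − 0.1864) / (0.28 × 3.7) = 0.4 × 0.3270 = 0.1308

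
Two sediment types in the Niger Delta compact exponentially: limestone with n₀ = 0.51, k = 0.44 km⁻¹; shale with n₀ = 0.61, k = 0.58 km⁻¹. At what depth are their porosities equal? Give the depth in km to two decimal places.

1.28 km

Set n₀ₐ e^(−kₐz) = n₀ᵦ e^(−kᵦz) ⇒ ln(n₀ₐ/n₀ᵦ) = (kₐ − kᵦ)·z
z = ln(0.51/0.61) / (0.44 − 0.58) = -0.1790 / -0.14 = 1.279 km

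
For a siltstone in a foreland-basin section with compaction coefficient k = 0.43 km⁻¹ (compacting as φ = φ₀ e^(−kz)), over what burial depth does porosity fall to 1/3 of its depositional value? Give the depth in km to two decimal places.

2.55 km

φ/φ₀ = 1/3 ⇒ exp(−k·z) = 1/3 ⇒ z = ln(3) / k
z = 1.0986 / 0.43 = 2.555 km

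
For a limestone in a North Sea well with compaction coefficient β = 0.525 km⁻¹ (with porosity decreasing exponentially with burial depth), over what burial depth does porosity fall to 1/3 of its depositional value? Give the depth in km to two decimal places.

phi/phi₀ = 1/3 ⇒ exp(−β·z) = 1/3 ⇒ z = ln(3) / β
z = 1.0986 / 0.525 = 2.093 km

2.09 km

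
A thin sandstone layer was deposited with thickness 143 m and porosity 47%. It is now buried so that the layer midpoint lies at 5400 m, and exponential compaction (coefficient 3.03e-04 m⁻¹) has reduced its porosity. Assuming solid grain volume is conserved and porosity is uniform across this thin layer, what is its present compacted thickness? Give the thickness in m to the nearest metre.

83 m

Working in km (1 km = 1000 m; k in km⁻¹ = k in m⁻¹ × 1000):
Porosity at 5.4 km: φ = 0.47·exp(−0.303×5.4) = 0.0915
Solid-volume conservation: h(1−φ) = h₀(1−φ₀) ⇒ h = h₀·(1−φ₀)/(1−φ)
h = 0.143 × (1 − 0.47)/(1 − 0.0915) = 0.143 × 0.5834 = 0.0834 km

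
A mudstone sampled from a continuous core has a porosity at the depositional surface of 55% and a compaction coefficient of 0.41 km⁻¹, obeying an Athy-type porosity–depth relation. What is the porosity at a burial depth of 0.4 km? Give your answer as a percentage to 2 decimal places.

46.68%

φ = φ₀·exp(−k·z) = 0.55 × exp(−0.41 × 0.4) = 0.55 × exp(−0.164)
  = 0.55 × 0.8487 = 0.4668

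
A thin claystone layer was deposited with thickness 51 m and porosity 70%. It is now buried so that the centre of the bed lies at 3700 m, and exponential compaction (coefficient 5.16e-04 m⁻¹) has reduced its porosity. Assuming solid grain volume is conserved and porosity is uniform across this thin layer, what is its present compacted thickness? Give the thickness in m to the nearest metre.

Working in km (1 km = 1000 m; β in km⁻¹ = β in m⁻¹ × 1000):
Porosity at 3.7 km: phi = 0.7·exp(−0.516×3.7) = 0.1037
Solid-volume conservation: h(1−phi) = h₀(1−phi₀) ⇒ h = h₀·(1−phi₀)/(1−phi)
h = 0.051 × (1 − 0.7)/(1 − 0.1037) = 0.051 × 0.3347 = 0.0171 km

17 m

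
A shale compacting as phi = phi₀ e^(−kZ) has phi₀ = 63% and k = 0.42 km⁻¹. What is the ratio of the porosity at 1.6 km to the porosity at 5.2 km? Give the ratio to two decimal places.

4.54

phi(Z₁)/phi(Z₂) = e^(−k·Z₁)/e^(−k·Z₂) = e^{k(Z₂−Z₁)}
= exp(0.42 × 3.6) = exp(1.512) = 4.5358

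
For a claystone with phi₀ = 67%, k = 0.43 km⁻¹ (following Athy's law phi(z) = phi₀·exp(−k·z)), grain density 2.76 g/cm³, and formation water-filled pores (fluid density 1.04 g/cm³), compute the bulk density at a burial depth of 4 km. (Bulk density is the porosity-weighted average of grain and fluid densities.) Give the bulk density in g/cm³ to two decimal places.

2.55 g/cm³

Porosity at depth: phi = 0.67·exp(−0.43×4) = 0.67×0.1791 = 0.1200
Bulk density: ρ_b = (1−phi)ρ_g + phi·ρ_f = 0.8800×2.76 + 0.1200×1.04
       = 2.429 + 0.125 = 2.554 g/cm³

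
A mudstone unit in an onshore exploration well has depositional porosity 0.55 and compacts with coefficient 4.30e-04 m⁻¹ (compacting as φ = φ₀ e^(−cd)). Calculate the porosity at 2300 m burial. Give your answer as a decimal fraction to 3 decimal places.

0.205

Working in km (1 km = 1000 m; c in km⁻¹ = c in m⁻¹ × 1000):
φ = φ₀·exp(−c·d) = 0.55 × exp(−0.43 × 2.3) = 0.55 × exp(−0.989)
  = 0.55 × 0.3719 = 0.2046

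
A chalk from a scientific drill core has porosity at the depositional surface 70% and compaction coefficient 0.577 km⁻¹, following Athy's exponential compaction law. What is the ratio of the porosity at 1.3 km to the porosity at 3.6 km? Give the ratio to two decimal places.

phi(Z₁)/phi(Z₂) = e^(−k·Z₁)/e^(−k·Z₂) = e^{k(Z₂−Z₁)}
= exp(0.577 × 2.3) = exp(1.327) = 3.7701

3.77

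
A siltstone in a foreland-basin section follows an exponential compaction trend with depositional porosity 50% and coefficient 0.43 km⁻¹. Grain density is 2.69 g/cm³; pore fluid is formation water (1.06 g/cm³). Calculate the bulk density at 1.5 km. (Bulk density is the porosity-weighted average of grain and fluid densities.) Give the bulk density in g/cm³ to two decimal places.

Porosity at depth: φ = 0.5·exp(−0.43×1.5) = 0.5×0.5247 = 0.2623
Bulk density: ρ_b = (1−φ)ρ_g + φ·ρ_f = 0.7377×2.69 + 0.2623×1.06
       = 1.984 + 0.278 = 2.262 g/cm³

2.26 g/cm³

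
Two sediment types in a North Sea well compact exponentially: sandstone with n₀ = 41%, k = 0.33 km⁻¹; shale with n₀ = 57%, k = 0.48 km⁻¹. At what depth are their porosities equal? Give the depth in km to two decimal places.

Set n₀ₐ e^(−kₐd) = n₀ᵦ e^(−kᵦd) ⇒ ln(n₀ₐ/n₀ᵦ) = (kₐ − kᵦ)·d
d = ln(0.41/0.57) / (0.33 − 0.48) = -0.3295 / -0.15 = 2.197 km

2.20 km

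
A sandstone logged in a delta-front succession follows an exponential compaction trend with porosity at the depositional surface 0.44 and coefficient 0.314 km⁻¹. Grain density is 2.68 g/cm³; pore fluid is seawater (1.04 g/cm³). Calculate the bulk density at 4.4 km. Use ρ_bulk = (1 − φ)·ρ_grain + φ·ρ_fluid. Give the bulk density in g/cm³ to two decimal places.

Porosity at depth: φ = 0.44·exp(−0.314×4.4) = 0.44×0.2512 = 0.1105
Bulk density: ρ_b = (1−φ)ρ_g + φ·ρ_f = 0.8895×2.68 + 0.1105×1.04
       = 2.384 + 0.115 = 2.499 g/cm³

2.50 g/cm³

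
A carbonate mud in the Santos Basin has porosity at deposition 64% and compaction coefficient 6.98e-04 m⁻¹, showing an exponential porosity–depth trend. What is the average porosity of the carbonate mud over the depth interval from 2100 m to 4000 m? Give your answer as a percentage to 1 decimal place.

Working in km (1 km = 1000 m; c in km⁻¹ = c in m⁻¹ × 1000):
⟨phi⟩ = (1/(d₂−d₁)) ∫ phi₀ e^(−cd) dd = phi₀·(e^(−c·d₁) − e^(−c·d₂)) / (c·(d₂−d₁))
e^(−0.698×2.1) = 0.2309; e^(−0.698×4) = 0.0613
⟨phi⟩ = 0.64 × (0.2309 − 0.0613) / (0.698 × 1.9) = 0.64 × 0.1279 = 0.0818

8.2%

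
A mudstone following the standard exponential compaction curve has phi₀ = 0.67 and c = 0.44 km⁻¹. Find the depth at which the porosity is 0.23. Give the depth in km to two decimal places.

Invert Athy's law: d = ln(phi₀/phi) / c
d = ln(0.67/0.23) / 0.44 = ln(2.913) / 0.44 = 1.0692 / 0.44 = 2.430 km

2.43 km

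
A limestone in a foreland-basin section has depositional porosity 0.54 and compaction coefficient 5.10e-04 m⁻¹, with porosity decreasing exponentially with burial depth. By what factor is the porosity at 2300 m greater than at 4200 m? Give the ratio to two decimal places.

2.64

Working in km (1 km = 1000 m; k in km⁻¹ = k in m⁻¹ × 1000):
phi(z₁)/phi(z₂) = e^(−k·z₁)/e^(−k·z₂) = e^{k(z₂−z₁)}
= exp(0.51 × 1.9) = exp(0.969) = 2.6353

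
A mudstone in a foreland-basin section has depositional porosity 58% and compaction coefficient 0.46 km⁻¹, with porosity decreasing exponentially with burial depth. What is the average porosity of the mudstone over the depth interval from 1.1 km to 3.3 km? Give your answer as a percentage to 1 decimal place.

22.0%

⟨φ⟩ = (1/(z₂−z₁)) ∫ φ₀ e^(−cz) dz = φ₀·(e^(−c·z₁) − e^(−c·z₂)) / (c·(z₂−z₁))
e^(−0.46×1.1) = 0.6029; e^(−0.46×3.3) = 0.2191
⟨φ⟩ = 0.58 × (0.6029 − 0.2191) / (0.46 × 2.2) = 0.58 × 0.3792 = 0.2199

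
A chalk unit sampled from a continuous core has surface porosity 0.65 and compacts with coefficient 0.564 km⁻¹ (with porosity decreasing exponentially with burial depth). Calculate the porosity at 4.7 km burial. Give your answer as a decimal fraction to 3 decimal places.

0.046

phi = phi₀·exp(−β·z) = 0.65 × exp(−0.564 × 4.7) = 0.65 × exp(−2.651)
  = 0.65 × 0.0706 = 0.0459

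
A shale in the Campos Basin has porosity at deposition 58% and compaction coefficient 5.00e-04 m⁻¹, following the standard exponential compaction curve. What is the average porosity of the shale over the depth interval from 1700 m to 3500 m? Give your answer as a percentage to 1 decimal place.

Working in km (1 km = 1000 m; c in km⁻¹ = c in m⁻¹ × 1000):
⟨n⟩ = (1/(z₂−z₁)) ∫ n₀ e^(−cz) dz = n₀·(e^(−c·z₁) − e^(−c·z₂)) / (c·(z₂−z₁))
e^(−0.5×1.7) = 0.4274; e^(−0.5×3.5) = 0.1738
⟨n⟩ = 0.58 × (0.4274 − 0.1738) / (0.5 × 1.8) = 0.58 × 0.2818 = 0.1635

16.3%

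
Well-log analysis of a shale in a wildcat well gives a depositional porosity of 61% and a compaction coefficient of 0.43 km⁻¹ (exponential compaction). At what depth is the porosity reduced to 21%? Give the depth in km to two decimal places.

2.48 km

Invert Athy's law: z = ln(n₀/n) / k
z = ln(0.61/0.21) / 0.43 = ln(2.905) / 0.43 = 1.0664 / 0.43 = 2.480 km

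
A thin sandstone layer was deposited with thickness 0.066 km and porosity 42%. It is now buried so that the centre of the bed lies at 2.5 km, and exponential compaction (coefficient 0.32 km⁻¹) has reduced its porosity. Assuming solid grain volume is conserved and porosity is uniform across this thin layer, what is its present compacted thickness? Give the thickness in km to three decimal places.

Porosity at 2.5 km: phi = 0.42·exp(−0.32×2.5) = 0.1887
Solid-volume conservation: h(1−phi) = h₀(1−phi₀) ⇒ h = h₀·(1−phi₀)/(1−phi)
h = 0.066 × (1 − 0.42)/(1 − 0.1887) = 0.066 × 0.7149 = 0.0472 km

0.047 km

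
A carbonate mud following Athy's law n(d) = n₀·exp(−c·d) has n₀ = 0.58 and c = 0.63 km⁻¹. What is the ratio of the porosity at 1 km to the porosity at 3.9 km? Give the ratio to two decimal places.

n(d₁)/n(d₂) = e^(−c·d₁)/e^(−c·d₂) = e^{c(d₂−d₁)}
= exp(0.63 × 2.9) = exp(1.827) = 6.2152

6.22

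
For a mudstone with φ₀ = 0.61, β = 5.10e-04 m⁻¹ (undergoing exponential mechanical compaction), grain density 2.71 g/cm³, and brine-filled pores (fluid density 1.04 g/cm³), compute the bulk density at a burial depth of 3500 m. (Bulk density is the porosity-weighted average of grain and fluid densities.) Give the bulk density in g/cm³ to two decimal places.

2.54 g/cm³

Working in km (1 km = 1000 m; β in km⁻¹ = β in m⁻¹ × 1000):
Porosity at depth: φ = 0.61·exp(−0.51×3.5) = 0.61×0.1678 = 0.1024
Bulk density: ρ_b = (1−φ)ρ_g + φ·ρ_f = 0.8976×2.71 + 0.1024×1.04
       = 2.433 + 0.106 = 2.539 g/cm³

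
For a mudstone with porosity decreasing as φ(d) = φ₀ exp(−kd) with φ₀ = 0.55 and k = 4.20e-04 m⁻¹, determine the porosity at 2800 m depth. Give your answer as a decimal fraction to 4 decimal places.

0.1697

Working in km (1 km = 1000 m; k in km⁻¹ = k in m⁻¹ × 1000):
φ = φ₀·exp(−k·d) = 0.55 × exp(−0.42 × 2.8) = 0.55 × exp(−1.176)
  = 0.55 × 0.3085 = 0.1697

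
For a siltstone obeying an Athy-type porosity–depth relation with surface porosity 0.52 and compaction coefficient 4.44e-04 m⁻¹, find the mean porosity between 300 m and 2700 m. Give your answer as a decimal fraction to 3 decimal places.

Working in km (1 km = 1000 m; k in km⁻¹ = k in m⁻¹ × 1000):
⟨n⟩ = (1/(d₂−d₁)) ∫ n₀ e^(−kd) dd = n₀·(e^(−k·d₁) − e^(−k·d₂)) / (k·(d₂−d₁))
e^(−0.444×0.3) = 0.8753; e^(−0.444×2.7) = 0.3016
⟨n⟩ = 0.52 × (0.8753 − 0.3016) / (0.444 × 2.4) = 0.52 × 0.5384 = 0.2800

0.280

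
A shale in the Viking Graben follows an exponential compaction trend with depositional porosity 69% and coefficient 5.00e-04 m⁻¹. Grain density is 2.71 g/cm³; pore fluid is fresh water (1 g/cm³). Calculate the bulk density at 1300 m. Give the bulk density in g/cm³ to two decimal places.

2.09 g/cm³

Working in km (1 km = 1000 m; c in km⁻¹ = c in m⁻¹ × 1000):
Porosity at depth: φ = 0.69·exp(−0.5×1.3) = 0.69×0.5220 = 0.3602
Bulk density: ρ_b = (1−φ)ρ_g + φ·ρ_f = 0.6398×2.71 + 0.3602×1
       = 1.734 + 0.360 = 2.094 g/cm³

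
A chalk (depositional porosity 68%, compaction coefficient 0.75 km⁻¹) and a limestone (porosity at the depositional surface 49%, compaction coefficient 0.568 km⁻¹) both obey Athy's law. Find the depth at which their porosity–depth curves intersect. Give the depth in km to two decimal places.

1.80 km

Set phi₀ₐ e^(−βₐZ) = phi₀ᵦ e^(−βᵦZ) ⇒ ln(phi₀ₐ/phi₀ᵦ) = (βₐ − βᵦ)·Z
Z = ln(0.68/0.49) / (0.75 − 0.568) = 0.3277 / 0.182 = 1.800 km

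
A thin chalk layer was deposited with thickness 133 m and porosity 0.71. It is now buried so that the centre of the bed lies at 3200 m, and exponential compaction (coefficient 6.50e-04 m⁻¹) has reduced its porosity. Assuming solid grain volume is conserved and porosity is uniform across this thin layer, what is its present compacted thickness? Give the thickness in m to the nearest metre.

Working in km (1 km = 1000 m; β in km⁻¹ = β in m⁻¹ × 1000):
Porosity at 3.2 km: n = 0.71·exp(−0.65×3.2) = 0.0887
Solid-volume conservation: h(1−n) = h₀(1−n₀) ⇒ h = h₀·(1−n₀)/(1−n)
h = 0.133 × (1 − 0.71)/(1 − 0.0887) = 0.133 × 0.3182 = 0.0423 km

42 m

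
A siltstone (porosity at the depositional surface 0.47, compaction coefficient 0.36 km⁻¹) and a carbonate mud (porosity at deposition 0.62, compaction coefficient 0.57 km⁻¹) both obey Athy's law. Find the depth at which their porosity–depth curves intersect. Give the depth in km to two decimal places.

1.32 km

Set n₀ₐ e^(−kₐZ) = n₀ᵦ e^(−kᵦZ) ⇒ ln(n₀ₐ/n₀ᵦ) = (kₐ − kᵦ)·Z
Z = ln(0.47/0.62) / (0.36 − 0.57) = -0.2770 / -0.21 = 1.319 km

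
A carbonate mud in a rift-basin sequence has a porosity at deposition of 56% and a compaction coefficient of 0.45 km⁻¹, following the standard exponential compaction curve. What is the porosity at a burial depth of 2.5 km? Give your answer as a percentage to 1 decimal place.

18.2%

n = n₀·exp(−c·Z) = 0.56 × exp(−0.45 × 2.5) = 0.56 × exp(−1.125)
  = 0.56 × 0.3247 = 0.1818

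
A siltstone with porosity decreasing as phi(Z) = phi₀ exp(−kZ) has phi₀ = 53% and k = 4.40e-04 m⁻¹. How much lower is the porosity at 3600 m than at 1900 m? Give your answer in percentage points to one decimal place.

Working in km (1 km = 1000 m; k in km⁻¹ = k in m⁻¹ × 1000):
phi(1.9) = 0.53·e^(−0.44×1.9) = 0.2297
phi(3.6) = 0.53·e^(−0.44×3.6) = 0.1087
Δphi = 0.2297 − 0.1087 = 0.1210

12.1 percentage points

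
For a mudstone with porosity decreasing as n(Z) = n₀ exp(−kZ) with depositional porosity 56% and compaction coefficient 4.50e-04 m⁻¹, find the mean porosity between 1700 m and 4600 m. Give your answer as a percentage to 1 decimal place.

14.6%

Working in km (1 km = 1000 m; k in km⁻¹ = k in m⁻¹ × 1000):
⟨n⟩ = (1/(Z₂−Z₁)) ∫ n₀ e^(−kZ) dZ = n₀·(e^(−k·Z₁) − e^(−k·Z₂)) / (k·(Z₂−Z₁))
e^(−0.45×1.7) = 0.4653; e^(−0.45×4.6) = 0.1262
⟨n⟩ = 0.56 × (0.4653 − 0.1262) / (0.45 × 2.9) = 0.56 × 0.2599 = 0.1455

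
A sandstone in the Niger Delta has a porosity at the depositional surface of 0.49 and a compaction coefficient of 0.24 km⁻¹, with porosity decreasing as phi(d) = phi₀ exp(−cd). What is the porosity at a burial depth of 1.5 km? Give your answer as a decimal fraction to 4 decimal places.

0.3419

phi = phi₀·exp(−c·d) = 0.49 × exp(−0.24 × 1.5) = 0.49 × exp(−0.36)
  = 0.49 × 0.6977 = 0.3419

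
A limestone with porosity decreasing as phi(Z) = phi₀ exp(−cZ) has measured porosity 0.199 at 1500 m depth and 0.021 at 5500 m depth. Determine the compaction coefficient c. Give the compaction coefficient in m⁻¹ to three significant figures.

Working in km (1 km = 1000 m; c in km⁻¹ = c in m⁻¹ × 1000):
Athy: phi(Z) = phi₀ e^(−cZ) ⇒ phi₁/phi₂ = e^{c(Z₂−Z₁)} ⇒ c = ln(phi₁/phi₂)/(Z₂−Z₁)
c = ln(0.199/0.021) / (5.5 − 1.5) = ln(9.476) / 4 = 2.2488 / 4 = 0.5622 km⁻¹

0.000562 m⁻¹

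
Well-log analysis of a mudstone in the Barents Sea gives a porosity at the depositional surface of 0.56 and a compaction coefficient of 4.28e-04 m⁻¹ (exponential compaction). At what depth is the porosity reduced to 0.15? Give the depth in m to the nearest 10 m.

3080 m

Working in km (1 km = 1000 m; k in km⁻¹ = k in m⁻¹ × 1000):
Invert Athy's law: d = ln(φ₀/φ) / k
d = ln(0.56/0.15) / 0.428 = ln(3.733) / 0.428 = 1.3173 / 0.428 = 3.078 km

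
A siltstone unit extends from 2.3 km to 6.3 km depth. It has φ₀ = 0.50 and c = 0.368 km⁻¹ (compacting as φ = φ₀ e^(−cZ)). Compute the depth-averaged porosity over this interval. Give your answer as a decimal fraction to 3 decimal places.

⟨φ⟩ = (1/(Z₂−Z₁)) ∫ φ₀ e^(−cZ) dZ = φ₀·(e^(−c·Z₁) − e^(−c·Z₂)) / (c·(Z₂−Z₁))
e^(−0.368×2.3) = 0.4290; e^(−0.368×6.3) = 0.0984
⟨φ⟩ = 0.5 × (0.4290 − 0.0984) / (0.368 × 4) = 0.5 × 0.2245 = 0.1123

0.112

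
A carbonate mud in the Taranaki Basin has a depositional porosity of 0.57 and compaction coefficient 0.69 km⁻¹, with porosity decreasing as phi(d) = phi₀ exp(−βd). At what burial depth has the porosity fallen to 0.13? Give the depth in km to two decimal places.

Invert Athy's law: d = ln(phi₀/phi) / β
d = ln(0.57/0.13) / 0.69 = ln(4.385) / 0.69 = 1.4781 / 0.69 = 2.142 km

2.14 km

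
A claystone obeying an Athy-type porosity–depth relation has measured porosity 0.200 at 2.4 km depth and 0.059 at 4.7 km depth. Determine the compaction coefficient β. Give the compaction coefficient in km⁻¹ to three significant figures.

0.531 km⁻¹

Athy: n(z) = n₀ e^(−βz) ⇒ n₁/n₂ = e^{β(z₂−z₁)} ⇒ β = ln(n₁/n₂)/(z₂−z₁)
β = ln(0.2/0.059) / (4.7 − 2.4) = ln(3.39) / 2.3 = 1.2208 / 2.3 = 0.5308 km⁻¹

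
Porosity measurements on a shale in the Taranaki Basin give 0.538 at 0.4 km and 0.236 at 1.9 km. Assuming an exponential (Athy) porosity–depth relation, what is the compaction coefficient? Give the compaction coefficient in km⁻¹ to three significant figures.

Athy: n(Z) = n₀ e^(−kZ) ⇒ n₁/n₂ = e^{k(Z₂−Z₁)} ⇒ k = ln(n₁/n₂)/(Z₂−Z₁)
k = ln(0.538/0.236) / (1.9 − 0.4) = ln(2.28) / 1.5 = 0.8240 / 1.5 = 0.5494 km⁻¹

0.549 km⁻¹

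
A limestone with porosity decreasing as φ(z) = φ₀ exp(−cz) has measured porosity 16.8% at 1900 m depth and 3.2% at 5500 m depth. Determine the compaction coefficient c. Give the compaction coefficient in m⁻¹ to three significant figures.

Working in km (1 km = 1000 m; c in km⁻¹ = c in m⁻¹ × 1000):
Athy: φ(z) = φ₀ e^(−cz) ⇒ φ₁/φ₂ = e^{c(z₂−z₁)} ⇒ c = ln(φ₁/φ₂)/(z₂−z₁)
c = ln(0.168/0.032) / (5.5 − 1.9) = ln(5.25) / 3.6 = 1.6582 / 3.6 = 0.4606 km⁻¹

0.000461 m⁻¹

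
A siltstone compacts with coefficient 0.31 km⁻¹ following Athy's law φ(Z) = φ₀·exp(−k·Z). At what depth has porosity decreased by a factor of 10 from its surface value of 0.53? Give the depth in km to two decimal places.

φ/φ₀ = 1/10 ⇒ exp(−k·Z) = 1/10 ⇒ Z = ln(10) / k
Z = 2.3026 / 0.31 = 7.428 km

7.43 km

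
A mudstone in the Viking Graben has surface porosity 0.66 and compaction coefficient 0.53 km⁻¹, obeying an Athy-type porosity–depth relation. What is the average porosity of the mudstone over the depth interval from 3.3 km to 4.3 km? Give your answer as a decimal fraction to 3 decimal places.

⟨n⟩ = (1/(Z₂−Z₁)) ∫ n₀ e^(−kZ) dZ = n₀·(e^(−k·Z₁) − e^(−k·Z₂)) / (k·(Z₂−Z₁))
e^(−0.53×3.3) = 0.1739; e^(−0.53×4.3) = 0.1024
⟨n⟩ = 0.66 × (0.1739 − 0.1024) / (0.53 × 1) = 0.66 × 0.1350 = 0.0891

0.089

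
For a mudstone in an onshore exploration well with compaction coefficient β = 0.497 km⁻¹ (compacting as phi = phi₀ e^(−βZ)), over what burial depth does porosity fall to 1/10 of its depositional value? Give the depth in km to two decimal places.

phi/phi₀ = 1/10 ⇒ exp(−β·Z) = 1/10 ⇒ Z = ln(10) / β
Z = 2.3026 / 0.497 = 4.633 km

4.63 km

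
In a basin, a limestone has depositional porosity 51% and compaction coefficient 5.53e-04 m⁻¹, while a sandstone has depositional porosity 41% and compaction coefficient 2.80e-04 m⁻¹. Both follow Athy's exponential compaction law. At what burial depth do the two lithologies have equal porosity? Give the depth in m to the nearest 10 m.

Working in km (1 km = 1000 m; c in km⁻¹ = c in m⁻¹ × 1000):
Set φ₀ₐ e^(−cₐd) = φ₀ᵦ e^(−cᵦd) ⇒ ln(φ₀ₐ/φ₀ᵦ) = (cₐ − cᵦ)·d
d = ln(0.51/0.41) / (0.553 − 0.28) = 0.2183 / 0.273 = 0.799 km

800 m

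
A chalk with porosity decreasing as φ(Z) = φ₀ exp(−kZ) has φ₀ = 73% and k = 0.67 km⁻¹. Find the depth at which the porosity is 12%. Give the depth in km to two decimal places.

Invert Athy's law: Z = ln(φ₀/φ) / k
Z = ln(0.73/0.12) / 0.67 = ln(6.083) / 0.67 = 1.8056 / 0.67 = 2.695 km

2.69 km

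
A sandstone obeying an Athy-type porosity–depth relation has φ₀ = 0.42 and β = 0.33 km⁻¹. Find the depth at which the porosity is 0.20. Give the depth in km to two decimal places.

Invert Athy's law: z = ln(φ₀/φ) / β
z = ln(0.42/0.2) / 0.33 = ln(2.1) / 0.33 = 0.7419 / 0.33 = 2.248 km

2.25 km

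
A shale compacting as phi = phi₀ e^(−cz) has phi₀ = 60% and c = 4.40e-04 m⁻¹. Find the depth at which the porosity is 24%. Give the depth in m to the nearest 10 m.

Working in km (1 km = 1000 m; c in km⁻¹ = c in m⁻¹ × 1000):
Invert Athy's law: z = ln(phi₀/phi) / c
z = ln(0.6/0.24) / 0.44 = ln(2.5) / 0.44 = 0.9163 / 0.44 = 2.082 km

2080 m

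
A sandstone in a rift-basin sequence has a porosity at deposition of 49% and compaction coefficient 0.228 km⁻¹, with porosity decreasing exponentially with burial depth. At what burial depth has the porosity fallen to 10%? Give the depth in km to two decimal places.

6.97 km

Invert Athy's law: Z = ln(n₀/n) / c
Z = ln(0.49/0.1) / 0.228 = ln(4.9) / 0.228 = 1.5892 / 0.228 = 6.970 km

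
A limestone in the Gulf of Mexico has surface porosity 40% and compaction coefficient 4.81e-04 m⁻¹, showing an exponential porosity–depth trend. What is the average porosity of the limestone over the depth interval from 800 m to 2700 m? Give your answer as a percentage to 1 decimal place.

17.8%

Working in km (1 km = 1000 m; k in km⁻¹ = k in m⁻¹ × 1000):
⟨phi⟩ = (1/(d₂−d₁)) ∫ phi₀ e^(−kd) dd = phi₀·(e^(−k·d₁) − e^(−k·d₂)) / (k·(d₂−d₁))
e^(−0.481×0.8) = 0.6806; e^(−0.481×2.7) = 0.2729
⟨phi⟩ = 0.4 × (0.6806 − 0.2729) / (0.481 × 1.9) = 0.4 × 0.4461 = 0.1784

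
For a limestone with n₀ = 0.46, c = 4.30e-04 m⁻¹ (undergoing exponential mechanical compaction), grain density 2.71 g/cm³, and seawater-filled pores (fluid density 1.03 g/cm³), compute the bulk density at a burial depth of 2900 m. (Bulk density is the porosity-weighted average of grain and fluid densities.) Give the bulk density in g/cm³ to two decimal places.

Working in km (1 km = 1000 m; c in km⁻¹ = c in m⁻¹ × 1000):
Porosity at depth: n = 0.46·exp(−0.43×2.9) = 0.46×0.2874 = 0.1322
Bulk density: ρ_b = (1−n)ρ_g + n·ρ_f = 0.8678×2.71 + 0.1322×1.03
       = 2.352 + 0.136 = 2.488 g/cm³

2.49 g/cm³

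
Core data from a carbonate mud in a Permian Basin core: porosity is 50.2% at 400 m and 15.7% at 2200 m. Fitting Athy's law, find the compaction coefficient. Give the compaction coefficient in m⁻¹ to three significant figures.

0.000646 m⁻¹

Working in km (1 km = 1000 m; c in km⁻¹ = c in m⁻¹ × 1000):
Athy: n(d) = n₀ e^(−cd) ⇒ n₁/n₂ = e^{c(d₂−d₁)} ⇒ c = ln(n₁/n₂)/(d₂−d₁)
c = ln(0.502/0.157) / (2.2 − 0.4) = ln(3.197) / 1.8 = 1.1624 / 1.8 = 0.6458 km⁻¹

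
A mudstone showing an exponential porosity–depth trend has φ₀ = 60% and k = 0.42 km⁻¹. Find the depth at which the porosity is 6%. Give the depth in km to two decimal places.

Invert Athy's law: d = ln(φ₀/φ) / k
d = ln(0.6/0.06) / 0.42 = ln(10) / 0.42 = 2.3026 / 0.42 = 5.482 km

5.48 km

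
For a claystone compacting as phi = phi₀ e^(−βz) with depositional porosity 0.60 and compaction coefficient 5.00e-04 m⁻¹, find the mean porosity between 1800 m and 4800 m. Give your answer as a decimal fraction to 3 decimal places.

0.126

Working in km (1 km = 1000 m; β in km⁻¹ = β in m⁻¹ × 1000):
⟨phi⟩ = (1/(z₂−z₁)) ∫ phi₀ e^(−βz) dz = phi₀·(e^(−β·z₁) − e^(−β·z₂)) / (β·(z₂−z₁))
e^(−0.5×1.8) = 0.4066; e^(−0.5×4.8) = 0.0907
⟨phi⟩ = 0.6 × (0.4066 − 0.0907) / (0.5 × 3) = 0.6 × 0.2106 = 0.1263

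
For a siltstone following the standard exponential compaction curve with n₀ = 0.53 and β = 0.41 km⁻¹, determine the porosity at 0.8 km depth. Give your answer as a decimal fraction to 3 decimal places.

n = n₀·exp(−β·z) = 0.53 × exp(−0.41 × 0.8) = 0.53 × exp(−0.328)
  = 0.53 × 0.7204 = 0.3818

0.382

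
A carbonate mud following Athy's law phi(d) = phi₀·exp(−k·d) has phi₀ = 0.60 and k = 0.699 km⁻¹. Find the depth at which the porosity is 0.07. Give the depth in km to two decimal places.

3.07 km

Invert Athy's law: d = ln(phi₀/phi) / k
d = ln(0.6/0.07) / 0.699 = ln(8.571) / 0.699 = 2.1484 / 0.699 = 3.074 km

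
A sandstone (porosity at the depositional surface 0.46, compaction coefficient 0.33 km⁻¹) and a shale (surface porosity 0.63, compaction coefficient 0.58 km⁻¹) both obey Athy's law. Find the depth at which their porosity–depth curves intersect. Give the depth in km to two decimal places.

1.26 km

Set n₀ₐ e^(−kₐz) = n₀ᵦ e^(−kᵦz) ⇒ ln(n₀ₐ/n₀ᵦ) = (kₐ − kᵦ)·z
z = ln(0.46/0.63) / (0.33 − 0.58) = -0.3145 / -0.25 = 1.258 km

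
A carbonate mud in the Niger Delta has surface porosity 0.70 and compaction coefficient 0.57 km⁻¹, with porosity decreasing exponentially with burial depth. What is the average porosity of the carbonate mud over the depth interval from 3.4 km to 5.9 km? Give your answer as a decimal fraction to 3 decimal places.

⟨n⟩ = (1/(d₂−d₁)) ∫ n₀ e^(−cd) dd = n₀·(e^(−c·d₁) − e^(−c·d₂)) / (c·(d₂−d₁))
e^(−0.57×3.4) = 0.1440; e^(−0.57×5.9) = 0.0346
⟨n⟩ = 0.7 × (0.1440 − 0.0346) / (0.57 × 2.5) = 0.7 × 0.0767 = 0.0537

0.054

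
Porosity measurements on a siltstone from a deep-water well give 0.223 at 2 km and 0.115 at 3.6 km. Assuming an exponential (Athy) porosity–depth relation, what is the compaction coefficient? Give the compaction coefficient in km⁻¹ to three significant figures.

0.414 km⁻¹

Athy: phi(Z) = phi₀ e^(−kZ) ⇒ phi₁/phi₂ = e^{k(Z₂−Z₁)} ⇒ k = ln(phi₁/phi₂)/(Z₂−Z₁)
k = ln(0.223/0.115) / (3.6 − 2) = ln(1.939) / 1.6 = 0.6622 / 1.6 = 0.4139 km⁻¹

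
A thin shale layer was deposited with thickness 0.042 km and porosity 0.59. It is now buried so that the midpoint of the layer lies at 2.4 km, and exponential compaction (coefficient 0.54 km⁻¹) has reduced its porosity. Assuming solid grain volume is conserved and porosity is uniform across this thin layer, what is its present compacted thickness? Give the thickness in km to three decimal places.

0.021 km

Porosity at 2.4 km: phi = 0.59·exp(−0.54×2.4) = 0.1614
Solid-volume conservation: h(1−phi) = h₀(1−phi₀) ⇒ h = h₀·(1−phi₀)/(1−phi)
h = 0.042 × (1 − 0.59)/(1 − 0.1614) = 0.042 × 0.4889 = 0.0205 km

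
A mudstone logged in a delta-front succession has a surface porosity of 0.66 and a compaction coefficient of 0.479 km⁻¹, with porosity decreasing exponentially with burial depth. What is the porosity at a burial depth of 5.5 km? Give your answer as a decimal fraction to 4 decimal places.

φ = φ₀·exp(−k·Z) = 0.66 × exp(−0.479 × 5.5) = 0.66 × exp(−2.635)
  = 0.66 × 0.0718 = 0.0474

0.0474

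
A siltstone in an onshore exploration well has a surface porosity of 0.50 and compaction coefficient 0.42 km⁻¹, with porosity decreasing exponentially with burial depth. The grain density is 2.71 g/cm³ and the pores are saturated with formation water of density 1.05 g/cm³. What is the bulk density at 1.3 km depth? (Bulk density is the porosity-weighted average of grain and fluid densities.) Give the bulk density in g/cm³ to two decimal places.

Porosity at depth: φ = 0.5·exp(−0.42×1.3) = 0.5×0.5793 = 0.2896
Bulk density: ρ_b = (1−φ)ρ_g + φ·ρ_f = 0.7104×2.71 + 0.2896×1.05
       = 1.925 + 0.304 = 2.229 g/cm³

2.23 g/cm³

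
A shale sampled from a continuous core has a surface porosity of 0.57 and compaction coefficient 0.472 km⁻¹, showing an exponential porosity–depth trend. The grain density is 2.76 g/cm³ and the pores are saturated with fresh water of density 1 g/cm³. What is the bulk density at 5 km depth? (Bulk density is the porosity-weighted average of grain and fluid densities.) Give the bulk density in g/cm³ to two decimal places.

2.67 g/cm³

Porosity at depth: φ = 0.57·exp(−0.472×5) = 0.57×0.0944 = 0.0538
Bulk density: ρ_b = (1−φ)ρ_g + φ·ρ_f = 0.9462×2.76 + 0.0538×1
       = 2.611 + 0.054 = 2.665 g/cm³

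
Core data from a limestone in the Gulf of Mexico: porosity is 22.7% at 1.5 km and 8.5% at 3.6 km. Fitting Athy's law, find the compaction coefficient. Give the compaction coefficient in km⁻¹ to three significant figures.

0.468 km⁻¹

Athy: phi(d) = phi₀ e^(−cd) ⇒ phi₁/phi₂ = e^{c(d₂−d₁)} ⇒ c = ln(phi₁/phi₂)/(d₂−d₁)
c = ln(0.227/0.085) / (3.6 − 1.5) = ln(2.671) / 2.1 = 0.9823 / 2.1 = 0.4678 km⁻¹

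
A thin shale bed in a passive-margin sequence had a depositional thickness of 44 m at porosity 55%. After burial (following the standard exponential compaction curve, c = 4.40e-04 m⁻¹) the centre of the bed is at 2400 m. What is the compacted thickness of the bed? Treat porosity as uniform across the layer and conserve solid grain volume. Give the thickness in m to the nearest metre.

Working in km (1 km = 1000 m; c in km⁻¹ = c in m⁻¹ × 1000):
Porosity at 2.4 km: φ = 0.55·exp(−0.44×2.4) = 0.1913
Solid-volume conservation: h(1−φ) = h₀(1−φ₀) ⇒ h = h₀·(1−φ₀)/(1−φ)
h = 0.044 × (1 − 0.55)/(1 − 0.1913) = 0.044 × 0.5565 = 0.0245 km

24 m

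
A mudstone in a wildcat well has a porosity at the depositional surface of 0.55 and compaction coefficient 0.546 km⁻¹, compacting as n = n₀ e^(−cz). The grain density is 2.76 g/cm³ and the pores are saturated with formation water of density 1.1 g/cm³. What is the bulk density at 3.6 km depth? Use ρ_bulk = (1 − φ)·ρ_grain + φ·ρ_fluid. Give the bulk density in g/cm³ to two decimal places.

Porosity at depth: n = 0.55·exp(−0.546×3.6) = 0.55×0.1401 = 0.0770
Bulk density: ρ_b = (1−n)ρ_g + n·ρ_f = 0.9230×2.76 + 0.0770×1.1
       = 2.547 + 0.085 = 2.632 g/cm³

2.63 g/cm³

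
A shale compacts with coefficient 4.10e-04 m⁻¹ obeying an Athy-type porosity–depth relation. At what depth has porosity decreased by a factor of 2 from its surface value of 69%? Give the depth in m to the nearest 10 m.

Working in km (1 km = 1000 m; k in km⁻¹ = k in m⁻¹ × 1000):
φ/φ₀ = 1/2 ⇒ exp(−k·Z) = 1/2 ⇒ Z = ln(2) / k
Z = 0.6931 / 0.41 = 1.691 km

1690 m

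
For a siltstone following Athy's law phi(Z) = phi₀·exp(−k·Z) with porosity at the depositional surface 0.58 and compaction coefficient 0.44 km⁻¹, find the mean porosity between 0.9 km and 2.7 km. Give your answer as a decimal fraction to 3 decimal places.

0.270

⟨phi⟩ = (1/(Z₂−Z₁)) ∫ phi₀ e^(−kZ) dZ = phi₀·(e^(−k·Z₁) − e^(−k·Z₂)) / (k·(Z₂−Z₁))
e^(−0.44×0.9) = 0.6730; e^(−0.44×2.7) = 0.3048
⟨phi⟩ = 0.58 × (0.6730 − 0.3048) / (0.44 × 1.8) = 0.58 × 0.4649 = 0.2696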